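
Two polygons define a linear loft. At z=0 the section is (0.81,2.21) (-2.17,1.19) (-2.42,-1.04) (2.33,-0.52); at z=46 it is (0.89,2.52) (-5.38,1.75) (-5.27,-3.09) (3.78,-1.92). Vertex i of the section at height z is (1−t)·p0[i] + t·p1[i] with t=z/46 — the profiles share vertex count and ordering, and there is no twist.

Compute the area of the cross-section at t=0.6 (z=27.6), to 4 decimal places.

Area at t=0.6: 24.2193

Cross-section at t=0.6: each vertex is (1-t)·p0[i] + t·p1[i].
  v1: (1-0.6)·(0.81,2.21) + 0.6·(0.89,2.52) = (0.8580,2.3960)
  v2: (1-0.6)·(-2.17,1.19) + 0.6·(-5.38,1.75) = (-4.0960,1.5260)
  v3: (1-0.6)·(-2.42,-1.04) + 0.6·(-5.27,-3.09) = (-4.1300,-2.2700)
  v4: (1-0.6)·(2.33,-0.52) + 0.6·(3.78,-1.92) = (3.2000,-1.3600)
Shoelace sum Σ(x_i·y_{i+1} − x_{i+1}·y_i):
  i=1: 0.8580·1.5260 − -4.0960·2.3960 = +11.1233 (running +11.1233)
  i=2: -4.0960·-2.2700 − -4.1300·1.5260 = +15.6003 (running +26.7236)
  i=3: -4.1300·-1.3600 − 3.2000·-2.2700 = +12.8808 (running +39.6044)
  i=4: 3.2000·2.3960 − 0.8580·-1.3600 = +8.8341 (running +48.4385)
Area = |Σ|/2 = |48.4385|/2 = 24.2193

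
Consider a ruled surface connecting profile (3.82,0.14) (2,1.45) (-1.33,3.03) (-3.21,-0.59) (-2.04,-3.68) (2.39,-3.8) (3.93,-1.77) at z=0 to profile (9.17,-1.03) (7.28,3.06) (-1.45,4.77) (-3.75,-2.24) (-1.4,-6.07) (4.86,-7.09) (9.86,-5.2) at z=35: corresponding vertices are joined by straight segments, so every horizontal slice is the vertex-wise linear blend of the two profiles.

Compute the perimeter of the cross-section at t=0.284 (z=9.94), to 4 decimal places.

Cross-section at t=0.284: each vertex is (1-t)·p0[i] + t·p1[i].
  v1: (1-0.284)·(3.82,0.14) + 0.284·(9.17,-1.03) = (5.3394,-0.1923)
  v2: (1-0.284)·(2,1.45) + 0.284·(7.28,3.06) = (3.4995,1.9072)
  v3: (1-0.284)·(-1.33,3.03) + 0.284·(-1.45,4.77) = (-1.3641,3.5242)
  v4: (1-0.284)·(-3.21,-0.59) + 0.284·(-3.75,-2.24) = (-3.3634,-1.0586)
  v5: (1-0.284)·(-2.04,-3.68) + 0.284·(-1.4,-6.07) = (-1.8582,-4.3588)
  v6: (1-0.284)·(2.39,-3.8) + 0.284·(4.86,-7.09) = (3.0915,-4.7344)
  v7: (1-0.284)·(3.93,-1.77) + 0.284·(9.86,-5.2) = (5.6141,-2.7441)
Perimeter = Σ |v_{i+1} − v_i|:
  edge 1→2: √(-1.8399² + 2.0995²) = 2.7916 (running 2.7916)
  edge 2→3: √(-4.8636² + 1.6169²) = 5.1253 (running 7.9170)
  edge 3→4: √(-1.9993² + -4.5828²) = 4.9999 (running 12.9168)
  edge 4→5: √(1.5051² + -3.3002²) = 3.6272 (running 16.5440)
  edge 5→6: √(4.9497² + -0.3756²) = 4.9640 (running 21.5080)
  edge 6→7: √(2.5226² + 1.9902²) = 3.2132 (running 24.7212)
  edge 7→1: √(-0.2747² + 2.5518²) = 2.5666 (running 27.2878)
Perimeter = 27.2878

Perimeter at t=0.284: 27.2878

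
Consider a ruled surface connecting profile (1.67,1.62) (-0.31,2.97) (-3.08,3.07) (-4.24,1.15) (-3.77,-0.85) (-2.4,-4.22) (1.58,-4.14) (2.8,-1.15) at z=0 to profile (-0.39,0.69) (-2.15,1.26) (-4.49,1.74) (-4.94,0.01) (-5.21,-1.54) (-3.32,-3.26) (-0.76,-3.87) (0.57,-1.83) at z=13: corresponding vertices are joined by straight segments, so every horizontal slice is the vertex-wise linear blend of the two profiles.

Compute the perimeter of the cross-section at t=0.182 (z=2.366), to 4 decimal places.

Cross-section at t=0.182: each vertex is (1-t)·p0[i] + t·p1[i].
  v1: (1-0.182)·(1.67,1.62) + 0.182·(-0.39,0.69) = (1.2951,1.4507)
  v2: (1-0.182)·(-0.31,2.97) + 0.182·(-2.15,1.26) = (-0.6449,2.6588)
  v3: (1-0.182)·(-3.08,3.07) + 0.182·(-4.49,1.74) = (-3.3366,2.8279)
  v4: (1-0.182)·(-4.24,1.15) + 0.182·(-4.94,0.01) = (-4.3674,0.9425)
  v5: (1-0.182)·(-3.77,-0.85) + 0.182·(-5.21,-1.54) = (-4.0321,-0.9756)
  v6: (1-0.182)·(-2.4,-4.22) + 0.182·(-3.32,-3.26) = (-2.5674,-4.0453)
  v7: (1-0.182)·(1.58,-4.14) + 0.182·(-0.76,-3.87) = (1.1541,-4.0909)
  v8: (1-0.182)·(2.8,-1.15) + 0.182·(0.57,-1.83) = (2.3941,-1.2738)
Perimeter = Σ |v_{i+1} − v_i|:
  edge 1→2: √(-1.9400² + 1.2080²) = 2.2853 (running 2.2853)
  edge 2→3: √(-2.6917² + 0.1692²) = 2.6971 (running 4.9824)
  edge 3→4: √(-1.0308² + -1.8854²) = 2.1488 (running 7.1312)
  edge 4→5: √(0.3353² + -1.9181²) = 1.9472 (running 9.0784)
  edge 5→6: √(1.4646² + -3.0697²) = 3.4012 (running 12.4796)
  edge 6→7: √(3.7216² + -0.0456²) = 3.7218 (running 16.2014)
  edge 7→8: √(1.2400² + 2.8171²) = 3.0779 (running 19.2794)
  edge 8→1: √(-1.0991² + 2.7245²) = 2.9378 (running 22.2172)
Perimeter = 22.2172

Perimeter at t=0.182: 22.2172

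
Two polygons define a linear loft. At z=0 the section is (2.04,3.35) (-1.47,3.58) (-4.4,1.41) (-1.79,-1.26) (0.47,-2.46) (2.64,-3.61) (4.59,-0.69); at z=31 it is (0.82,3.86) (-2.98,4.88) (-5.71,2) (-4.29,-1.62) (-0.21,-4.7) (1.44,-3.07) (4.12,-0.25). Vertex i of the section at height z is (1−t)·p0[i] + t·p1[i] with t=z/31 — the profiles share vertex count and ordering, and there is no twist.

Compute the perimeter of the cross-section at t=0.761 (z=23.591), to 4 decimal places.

Perimeter at t=0.761: 26.9527

Cross-section at t=0.761: each vertex is (1-t)·p0[i] + t·p1[i].
  v1: (1-0.761)·(2.04,3.35) + 0.761·(0.82,3.86) = (1.1116,3.7381)
  v2: (1-0.761)·(-1.47,3.58) + 0.761·(-2.98,4.88) = (-2.6191,4.5693)
  v3: (1-0.761)·(-4.4,1.41) + 0.761·(-5.71,2) = (-5.3969,1.8590)
  v4: (1-0.761)·(-1.79,-1.26) + 0.761·(-4.29,-1.62) = (-3.6925,-1.5340)
  v5: (1-0.761)·(0.47,-2.46) + 0.761·(-0.21,-4.7) = (-0.0475,-4.1646)
  v6: (1-0.761)·(2.64,-3.61) + 0.761·(1.44,-3.07) = (1.7268,-3.1991)
  v7: (1-0.761)·(4.59,-0.69) + 0.761·(4.12,-0.25) = (4.2323,-0.3552)
Perimeter = Σ |v_{i+1} − v_i|:
  edge 1→2: √(-3.7307² + 0.8312²) = 3.8222 (running 3.8222)
  edge 2→3: √(-2.7778² + -2.7103²) = 3.8810 (running 7.7031)
  edge 3→4: √(1.7044² + -3.3929²) = 3.7970 (running 11.5001)
  edge 4→5: √(3.6450² + -2.6307²) = 4.4952 (running 15.9953)
  edge 5→6: √(1.7743² + 0.9656²) = 2.0200 (running 18.0153)
  edge 6→7: √(2.5055² + 2.8439²) = 3.7902 (running 21.8055)
  edge 7→1: √(-3.1208² + 4.0933²) = 5.1472 (running 26.9527)
Perimeter = 26.9527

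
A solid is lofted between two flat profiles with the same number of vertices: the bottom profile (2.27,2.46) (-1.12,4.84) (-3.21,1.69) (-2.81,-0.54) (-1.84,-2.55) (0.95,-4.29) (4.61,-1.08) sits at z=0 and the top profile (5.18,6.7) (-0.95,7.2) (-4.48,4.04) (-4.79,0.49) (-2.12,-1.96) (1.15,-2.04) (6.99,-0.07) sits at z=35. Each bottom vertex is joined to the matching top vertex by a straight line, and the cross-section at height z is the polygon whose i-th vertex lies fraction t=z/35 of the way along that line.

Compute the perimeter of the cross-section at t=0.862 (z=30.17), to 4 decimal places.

Perimeter at t=0.862: 32.9346

Cross-section at t=0.862: each vertex is (1-t)·p0[i] + t·p1[i].
  v1: (1-0.862)·(2.27,2.46) + 0.862·(5.18,6.7) = (4.7784,6.1149)
  v2: (1-0.862)·(-1.12,4.84) + 0.862·(-0.95,7.2) = (-0.9735,6.8743)
  v3: (1-0.862)·(-3.21,1.69) + 0.862·(-4.48,4.04) = (-4.3047,3.7157)
  v4: (1-0.862)·(-2.81,-0.54) + 0.862·(-4.79,0.49) = (-4.5168,0.3479)
  v5: (1-0.862)·(-1.84,-2.55) + 0.862·(-2.12,-1.96) = (-2.0814,-2.0414)
  v6: (1-0.862)·(0.95,-4.29) + 0.862·(1.15,-2.04) = (1.1224,-2.3505)
  v7: (1-0.862)·(4.61,-1.08) + 0.862·(6.99,-0.07) = (6.6616,-0.2094)
Perimeter = Σ |v_{i+1} − v_i|:
  edge 1→2: √(-5.7519² + 0.7594²) = 5.8018 (running 5.8018)
  edge 2→3: √(-3.3313² + -3.1586²) = 4.5907 (running 10.3925)
  edge 3→4: √(-0.2120² + -3.3678²) = 3.3745 (running 13.7670)
  edge 4→5: √(2.4354² + -2.3893²) = 3.4117 (running 17.1787)
  edge 5→6: √(3.2038² + -0.3091²) = 3.2186 (running 20.3973)
  edge 6→7: √(5.5392² + 2.1411²) = 5.9386 (running 26.3359)
  edge 7→1: √(-1.8831² + 6.3243²) = 6.5987 (running 32.9346)
Perimeter = 32.9346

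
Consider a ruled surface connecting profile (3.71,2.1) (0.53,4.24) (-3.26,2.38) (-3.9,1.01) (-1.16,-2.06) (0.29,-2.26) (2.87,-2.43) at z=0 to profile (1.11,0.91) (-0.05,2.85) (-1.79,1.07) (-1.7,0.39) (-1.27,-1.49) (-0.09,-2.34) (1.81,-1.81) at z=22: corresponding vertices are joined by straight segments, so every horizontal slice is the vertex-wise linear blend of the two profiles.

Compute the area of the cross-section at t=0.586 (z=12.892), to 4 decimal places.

Cross-section at t=0.586: each vertex is (1-t)·p0[i] + t·p1[i].
  v1: (1-0.586)·(3.71,2.1) + 0.586·(1.11,0.91) = (2.1864,1.4027)
  v2: (1-0.586)·(0.53,4.24) + 0.586·(-0.05,2.85) = (0.1901,3.4255)
  v3: (1-0.586)·(-3.26,2.38) + 0.586·(-1.79,1.07) = (-2.3986,1.6123)
  v4: (1-0.586)·(-3.9,1.01) + 0.586·(-1.7,0.39) = (-2.6108,0.6467)
  v5: (1-0.586)·(-1.16,-2.06) + 0.586·(-1.27,-1.49) = (-1.2245,-1.7260)
  v6: (1-0.586)·(0.29,-2.26) + 0.586·(-0.09,-2.34) = (0.0673,-2.3069)
  v7: (1-0.586)·(2.87,-2.43) + 0.586·(1.81,-1.81) = (2.2488,-2.0667)
Shoelace sum Σ(x_i·y_{i+1} − x_{i+1}·y_i):
  i=1: 2.1864·3.4255 − 0.1901·1.4027 = +7.2228 (running +7.2228)
  i=2: 0.1901·1.6123 − -2.3986·3.4255 = +8.5228 (running +15.7455)
  i=3: -2.3986·0.6467 − -2.6108·1.6123 = +2.6584 (running +18.4039)
  i=4: -2.6108·-1.7260 − -1.2245·0.6467 = +5.2980 (running +23.7019)
  i=5: -1.2245·-2.3069 − 0.0673·-1.7260 = +2.9409 (running +26.6428)
  i=6: 0.0673·-2.0667 − 2.2488·-2.3069 = +5.0487 (running +31.6915)
  i=7: 2.2488·1.4027 − 2.1864·-2.0667 = +7.6729 (running +39.3644)
Area = |Σ|/2 = |39.3644|/2 = 19.6822

Area at t=0.586: 19.6822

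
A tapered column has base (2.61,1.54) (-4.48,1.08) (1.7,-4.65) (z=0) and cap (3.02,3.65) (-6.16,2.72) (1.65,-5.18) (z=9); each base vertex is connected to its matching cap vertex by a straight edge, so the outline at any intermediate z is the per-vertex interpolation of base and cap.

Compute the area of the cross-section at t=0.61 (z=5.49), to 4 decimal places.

Cross-section at t=0.61: each vertex is (1-t)·p0[i] + t·p1[i].
  v1: (1-0.61)·(2.61,1.54) + 0.61·(3.02,3.65) = (2.8601,2.8271)
  v2: (1-0.61)·(-4.48,1.08) + 0.61·(-6.16,2.72) = (-5.5048,2.0804)
  v3: (1-0.61)·(1.7,-4.65) + 0.61·(1.65,-5.18) = (1.6695,-4.9733)
Shoelace sum Σ(x_i·y_{i+1} − x_{i+1}·y_i):
  i=1: 2.8601·2.0804 − -5.5048·2.8271 = +21.5128 (running +21.5128)
  i=2: -5.5048·-4.9733 − 1.6695·2.0804 = +23.9038 (running +45.4166)
  i=3: 1.6695·2.8271 − 2.8601·-4.9733 = +18.9440 (running +64.3605)
Area = |Σ|/2 = |64.3605|/2 = 32.1803

Area at t=0.61: 32.1803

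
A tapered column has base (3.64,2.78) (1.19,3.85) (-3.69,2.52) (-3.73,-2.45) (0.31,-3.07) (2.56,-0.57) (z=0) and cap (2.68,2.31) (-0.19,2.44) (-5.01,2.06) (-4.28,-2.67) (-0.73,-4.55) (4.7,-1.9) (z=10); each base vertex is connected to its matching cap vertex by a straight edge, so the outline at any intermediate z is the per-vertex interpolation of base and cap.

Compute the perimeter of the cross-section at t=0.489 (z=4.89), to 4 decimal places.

Perimeter at t=0.489: 24.9017

Cross-section at t=0.489: each vertex is (1-t)·p0[i] + t·p1[i].
  v1: (1-0.489)·(3.64,2.78) + 0.489·(2.68,2.31) = (3.1706,2.5502)
  v2: (1-0.489)·(1.19,3.85) + 0.489·(-0.19,2.44) = (0.5152,3.1605)
  v3: (1-0.489)·(-3.69,2.52) + 0.489·(-5.01,2.06) = (-4.3355,2.2951)
  v4: (1-0.489)·(-3.73,-2.45) + 0.489·(-4.28,-2.67) = (-3.9989,-2.5576)
  v5: (1-0.489)·(0.31,-3.07) + 0.489·(-0.73,-4.55) = (-0.1986,-3.7937)
  v6: (1-0.489)·(2.56,-0.57) + 0.489·(4.7,-1.9) = (3.6065,-1.2204)
Perimeter = Σ |v_{i+1} − v_i|:
  edge 1→2: √(-2.6554² + 0.6103²) = 2.7246 (running 2.7246)
  edge 2→3: √(-4.8507² + -0.8655²) = 4.9273 (running 7.6519)
  edge 3→4: √(0.3365² + -4.8526²) = 4.8643 (running 12.5162)
  edge 4→5: √(3.8004² + -1.2361²) = 3.9964 (running 16.5126)
  edge 5→6: √(3.8050² + 2.5733²) = 4.5935 (running 21.1061)
  edge 6→1: √(-0.4359² + 3.7705²) = 3.7957 (running 24.9017)
Perimeter = 24.9017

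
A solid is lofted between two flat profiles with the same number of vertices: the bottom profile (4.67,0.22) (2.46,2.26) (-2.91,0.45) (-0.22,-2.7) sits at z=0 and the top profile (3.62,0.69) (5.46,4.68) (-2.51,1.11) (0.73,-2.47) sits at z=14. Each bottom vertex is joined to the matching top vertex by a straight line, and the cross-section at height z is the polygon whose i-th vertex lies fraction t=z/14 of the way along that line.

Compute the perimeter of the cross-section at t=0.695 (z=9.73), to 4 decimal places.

Perimeter at t=0.695: 20.5258

Cross-section at t=0.695: each vertex is (1-t)·p0[i] + t·p1[i].
  v1: (1-0.695)·(4.67,0.22) + 0.695·(3.62,0.69) = (3.9402,0.5466)
  v2: (1-0.695)·(2.46,2.26) + 0.695·(5.46,4.68) = (4.5450,3.9419)
  v3: (1-0.695)·(-2.91,0.45) + 0.695·(-2.51,1.11) = (-2.6320,0.9087)
  v4: (1-0.695)·(-0.22,-2.7) + 0.695·(0.73,-2.47) = (0.4402,-2.5402)
Perimeter = Σ |v_{i+1} − v_i|:
  edge 1→2: √(0.6048² + 3.3952²) = 3.4487 (running 3.4487)
  edge 2→3: √(-7.1770² + -3.0332²) = 7.7916 (running 11.2403)
  edge 3→4: √(3.0722² + -3.4489²) = 4.6188 (running 15.8591)
  edge 4→1: √(3.5000² + 3.0868²) = 4.6667 (running 20.5258)
Perimeter = 20.5258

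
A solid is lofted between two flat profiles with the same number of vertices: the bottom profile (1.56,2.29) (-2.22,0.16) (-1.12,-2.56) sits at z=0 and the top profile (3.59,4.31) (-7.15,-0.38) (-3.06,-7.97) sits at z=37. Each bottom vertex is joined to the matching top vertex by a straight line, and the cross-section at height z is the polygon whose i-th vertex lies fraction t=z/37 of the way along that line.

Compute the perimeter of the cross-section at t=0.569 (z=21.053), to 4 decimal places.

Cross-section at t=0.569: each vertex is (1-t)·p0[i] + t·p1[i].
  v1: (1-0.569)·(1.56,2.29) + 0.569·(3.59,4.31) = (2.7151,3.4394)
  v2: (1-0.569)·(-2.22,0.16) + 0.569·(-7.15,-0.38) = (-5.0252,-0.1473)
  v3: (1-0.569)·(-1.12,-2.56) + 0.569·(-3.06,-7.97) = (-2.2239,-5.6383)
Perimeter = Σ |v_{i+1} − v_i|:
  edge 1→2: √(-7.7402² + -3.5866²) = 8.5308 (running 8.5308)
  edge 2→3: √(2.8013² + -5.4910²) = 6.1643 (running 14.6952)
  edge 3→1: √(4.9389² + 9.0777²) = 10.3343 (running 25.0294)
Perimeter = 25.0294

Perimeter at t=0.569: 25.0294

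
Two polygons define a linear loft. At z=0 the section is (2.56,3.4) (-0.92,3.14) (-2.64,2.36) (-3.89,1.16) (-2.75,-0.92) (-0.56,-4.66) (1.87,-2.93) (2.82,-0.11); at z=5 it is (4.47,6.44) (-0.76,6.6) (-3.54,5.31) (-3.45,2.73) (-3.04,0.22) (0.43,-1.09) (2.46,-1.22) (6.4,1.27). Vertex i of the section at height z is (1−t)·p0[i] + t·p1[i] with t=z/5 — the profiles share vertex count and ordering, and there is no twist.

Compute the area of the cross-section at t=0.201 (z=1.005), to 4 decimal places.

Area at t=0.201: 39.8356

Cross-section at t=0.201: each vertex is (1-t)·p0[i] + t·p1[i].
  v1: (1-0.201)·(2.56,3.4) + 0.201·(4.47,6.44) = (2.9439,4.0110)
  v2: (1-0.201)·(-0.92,3.14) + 0.201·(-0.76,6.6) = (-0.8878,3.8355)
  v3: (1-0.201)·(-2.64,2.36) + 0.201·(-3.54,5.31) = (-2.8209,2.9529)
  v4: (1-0.201)·(-3.89,1.16) + 0.201·(-3.45,2.73) = (-3.8016,1.4756)
  v5: (1-0.201)·(-2.75,-0.92) + 0.201·(-3.04,0.22) = (-2.8083,-0.6909)
  v6: (1-0.201)·(-0.56,-4.66) + 0.201·(0.43,-1.09) = (-0.3610,-3.9424)
  v7: (1-0.201)·(1.87,-2.93) + 0.201·(2.46,-1.22) = (1.9886,-2.5863)
  v8: (1-0.201)·(2.82,-0.11) + 0.201·(6.4,1.27) = (3.5396,0.1674)
Shoelace sum Σ(x_i·y_{i+1} − x_{i+1}·y_i):
  i=1: 2.9439·3.8355 − -0.8878·4.0110 = +14.8524 (running +14.8524)
  i=2: -0.8878·2.9529 − -2.8209·3.8355 = +8.1977 (running +23.0501)
  i=3: -2.8209·1.4756 − -3.8016·2.9529 = +7.0634 (running +30.1135)
  i=4: -3.8016·-0.6909 − -2.8083·1.4756 = +6.7702 (running +36.8837)
  i=5: -2.8083·-3.9424 − -0.3610·-0.6909 = +10.8221 (running +47.7057)
  i=6: -0.3610·-2.5863 − 1.9886·-3.9424 = +8.7736 (running +56.4793)
  i=7: 1.9886·0.1674 − 3.5396·-2.5863 = +9.4872 (running +65.9665)
  i=8: 3.5396·4.0110 − 2.9439·0.1674 = +13.7046 (running +79.6712)
Area = |Σ|/2 = |79.6712|/2 = 39.8356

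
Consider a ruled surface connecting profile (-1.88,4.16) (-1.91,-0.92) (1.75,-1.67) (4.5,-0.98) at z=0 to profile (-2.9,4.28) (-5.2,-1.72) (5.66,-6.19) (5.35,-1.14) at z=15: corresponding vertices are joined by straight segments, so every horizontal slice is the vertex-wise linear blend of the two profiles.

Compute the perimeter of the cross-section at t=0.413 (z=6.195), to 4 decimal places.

Perimeter at t=0.413: 24.3376

Cross-section at t=0.413: each vertex is (1-t)·p0[i] + t·p1[i].
  v1: (1-0.413)·(-1.88,4.16) + 0.413·(-2.9,4.28) = (-2.3013,4.2096)
  v2: (1-0.413)·(-1.91,-0.92) + 0.413·(-5.2,-1.72) = (-3.2688,-1.2504)
  v3: (1-0.413)·(1.75,-1.67) + 0.413·(5.66,-6.19) = (3.3648,-3.5368)
  v4: (1-0.413)·(4.5,-0.98) + 0.413·(5.35,-1.14) = (4.8510,-1.0461)
Perimeter = Σ |v_{i+1} − v_i|:
  edge 1→2: √(-0.9675² + -5.4600²) = 5.5450 (running 5.5450)
  edge 2→3: √(6.6336² + -2.2864²) = 7.0166 (running 12.5616)
  edge 3→4: √(1.4862² + 2.4907²) = 2.9004 (running 15.4620)
  edge 4→1: √(-7.1523² + 5.2556²) = 8.8757 (running 24.3376)
Perimeter = 24.3376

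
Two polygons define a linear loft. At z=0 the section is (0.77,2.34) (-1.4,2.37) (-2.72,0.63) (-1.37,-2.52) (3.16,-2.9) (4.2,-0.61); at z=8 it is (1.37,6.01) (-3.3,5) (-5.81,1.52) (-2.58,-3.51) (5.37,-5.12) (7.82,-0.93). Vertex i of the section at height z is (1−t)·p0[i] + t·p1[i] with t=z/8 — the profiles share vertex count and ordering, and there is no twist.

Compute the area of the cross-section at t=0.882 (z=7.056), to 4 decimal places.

Area at t=0.882: 84.6391

Cross-section at t=0.882: each vertex is (1-t)·p0[i] + t·p1[i].
  v1: (1-0.882)·(0.77,2.34) + 0.882·(1.37,6.01) = (1.2992,5.5769)
  v2: (1-0.882)·(-1.4,2.37) + 0.882·(-3.3,5) = (-3.0758,4.6897)
  v3: (1-0.882)·(-2.72,0.63) + 0.882·(-5.81,1.52) = (-5.4454,1.4150)
  v4: (1-0.882)·(-1.37,-2.52) + 0.882·(-2.58,-3.51) = (-2.4372,-3.3932)
  v5: (1-0.882)·(3.16,-2.9) + 0.882·(5.37,-5.12) = (5.1092,-4.8580)
  v6: (1-0.882)·(4.2,-0.61) + 0.882·(7.82,-0.93) = (7.3928,-0.8922)
Shoelace sum Σ(x_i·y_{i+1} − x_{i+1}·y_i):
  i=1: 1.2992·4.6897 − -3.0758·5.5769 = +23.2464 (running +23.2464)
  i=2: -3.0758·1.4150 − -5.4454·4.6897 = +21.1848 (running +44.4311)
  i=3: -5.4454·-3.3932 − -2.4372·1.4150 = +21.9258 (running +66.3569)
  i=4: -2.4372·-4.8580 − 5.1092·-3.3932 = +29.1766 (running +95.5335)
  i=5: 5.1092·-0.8922 − 7.3928·-4.8580 = +31.3561 (running +126.8896)
  i=6: 7.3928·5.5769 − 1.2992·-0.8922 = +42.3886 (running +169.2782)
Area = |Σ|/2 = |169.2782|/2 = 84.6391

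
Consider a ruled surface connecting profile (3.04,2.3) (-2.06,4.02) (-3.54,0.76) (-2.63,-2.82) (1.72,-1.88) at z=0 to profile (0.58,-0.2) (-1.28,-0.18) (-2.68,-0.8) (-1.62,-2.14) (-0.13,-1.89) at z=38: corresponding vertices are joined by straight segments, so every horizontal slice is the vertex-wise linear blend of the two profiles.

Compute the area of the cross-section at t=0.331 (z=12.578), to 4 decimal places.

Area at t=0.331: 19.3278

Cross-section at t=0.331: each vertex is (1-t)·p0[i] + t·p1[i].
  v1: (1-0.331)·(3.04,2.3) + 0.331·(0.58,-0.2) = (2.2257,1.4725)
  v2: (1-0.331)·(-2.06,4.02) + 0.331·(-1.28,-0.18) = (-1.8018,2.6298)
  v3: (1-0.331)·(-3.54,0.76) + 0.331·(-2.68,-0.8) = (-3.2553,0.2436)
  v4: (1-0.331)·(-2.63,-2.82) + 0.331·(-1.62,-2.14) = (-2.2957,-2.5949)
  v5: (1-0.331)·(1.72,-1.88) + 0.331·(-0.13,-1.89) = (1.1077,-1.8833)
Shoelace sum Σ(x_i·y_{i+1} − x_{i+1}·y_i):
  i=1: 2.2257·2.6298 − -1.8018·1.4725 = +8.5064 (running +8.5064)
  i=2: -1.8018·0.2436 − -3.2553·2.6298 = +8.1219 (running +16.6283)
  i=3: -3.2553·-2.5949 − -2.2957·0.2436 = +9.0067 (running +25.6350)
  i=4: -2.2957·-1.8833 − 1.1077·-2.5949 = +7.1978 (running +32.8328)
  i=5: 1.1077·1.4725 − 2.2257·-1.8833 = +5.8228 (running +38.6555)
Area = |Σ|/2 = |38.6555|/2 = 19.3278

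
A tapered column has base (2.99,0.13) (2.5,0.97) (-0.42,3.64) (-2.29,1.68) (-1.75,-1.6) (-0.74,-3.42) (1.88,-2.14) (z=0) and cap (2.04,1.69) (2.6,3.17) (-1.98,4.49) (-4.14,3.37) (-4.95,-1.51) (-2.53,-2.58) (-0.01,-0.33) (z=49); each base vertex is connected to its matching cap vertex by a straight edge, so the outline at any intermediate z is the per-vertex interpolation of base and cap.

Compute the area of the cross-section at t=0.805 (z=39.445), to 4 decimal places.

Area at t=0.805: 30.7384

Cross-section at t=0.805: each vertex is (1-t)·p0[i] + t·p1[i].
  v1: (1-0.805)·(2.99,0.13) + 0.805·(2.04,1.69) = (2.2252,1.3858)
  v2: (1-0.805)·(2.5,0.97) + 0.805·(2.6,3.17) = (2.5805,2.7410)
  v3: (1-0.805)·(-0.42,3.64) + 0.805·(-1.98,4.49) = (-1.6758,4.3243)
  v4: (1-0.805)·(-2.29,1.68) + 0.805·(-4.14,3.37) = (-3.7792,3.0405)
  v5: (1-0.805)·(-1.75,-1.6) + 0.805·(-4.95,-1.51) = (-4.3260,-1.5276)
  v6: (1-0.805)·(-0.74,-3.42) + 0.805·(-2.53,-2.58) = (-2.1809,-2.7438)
  v7: (1-0.805)·(1.88,-2.14) + 0.805·(-0.01,-0.33) = (0.3585,-0.6829)
Shoelace sum Σ(x_i·y_{i+1} − x_{i+1}·y_i):
  i=1: 2.2252·2.7410 − 2.5805·1.3858 = +2.5234 (running +2.5234)
  i=2: 2.5805·4.3243 − -1.6758·2.7410 = +15.7521 (running +18.2754)
  i=3: -1.6758·3.0405 − -3.7792·4.3243 = +11.2472 (running +29.5227)
  i=4: -3.7792·-1.5276 − -4.3260·3.0405 = +18.9260 (running +48.4487)
  i=5: -4.3260·-2.7438 − -2.1809·-1.5276 = +8.5382 (running +56.9868)
  i=6: -2.1809·-0.6829 − 0.3585·-2.7438 = +2.4733 (running +59.4601)
  i=7: 0.3585·1.3858 − 2.2252·-0.6829 = +2.0166 (running +61.4767)
Area = |Σ|/2 = |61.4767|/2 = 30.7384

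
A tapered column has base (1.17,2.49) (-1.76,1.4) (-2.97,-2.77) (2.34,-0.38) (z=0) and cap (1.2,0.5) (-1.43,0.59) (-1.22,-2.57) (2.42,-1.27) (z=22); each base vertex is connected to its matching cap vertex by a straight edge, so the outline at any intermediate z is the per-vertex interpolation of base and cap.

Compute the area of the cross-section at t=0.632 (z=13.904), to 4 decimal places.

Area at t=0.632: 10.4338

Cross-section at t=0.632: each vertex is (1-t)·p0[i] + t·p1[i].
  v1: (1-0.632)·(1.17,2.49) + 0.632·(1.2,0.5) = (1.1890,1.2323)
  v2: (1-0.632)·(-1.76,1.4) + 0.632·(-1.43,0.59) = (-1.5514,0.8881)
  v3: (1-0.632)·(-2.97,-2.77) + 0.632·(-1.22,-2.57) = (-1.8640,-2.6436)
  v4: (1-0.632)·(2.34,-0.38) + 0.632·(2.42,-1.27) = (2.3906,-0.9425)
Shoelace sum Σ(x_i·y_{i+1} − x_{i+1}·y_i):
  i=1: 1.1890·0.8881 − -1.5514·1.2323 = +2.9678 (running +2.9678)
  i=2: -1.5514·-2.6436 − -1.8640·0.8881 = +5.7568 (running +8.7245)
  i=3: -1.8640·-0.9425 − 2.3906·-2.6436 = +8.0765 (running +16.8010)
  i=4: 2.3906·1.2323 − 1.1890·-0.9425 = +4.0665 (running +20.8675)
Area = |Σ|/2 = |20.8675|/2 = 10.4338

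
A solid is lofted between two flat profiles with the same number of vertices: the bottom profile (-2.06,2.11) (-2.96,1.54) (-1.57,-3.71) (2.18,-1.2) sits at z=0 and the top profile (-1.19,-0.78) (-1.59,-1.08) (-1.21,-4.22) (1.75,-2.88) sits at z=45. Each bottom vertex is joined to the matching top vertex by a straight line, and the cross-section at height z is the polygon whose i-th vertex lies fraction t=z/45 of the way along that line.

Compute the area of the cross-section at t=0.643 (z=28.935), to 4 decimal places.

Cross-section at t=0.643: each vertex is (1-t)·p0[i] + t·p1[i].
  v1: (1-0.643)·(-2.06,2.11) + 0.643·(-1.19,-0.78) = (-1.5006,0.2517)
  v2: (1-0.643)·(-2.96,1.54) + 0.643·(-1.59,-1.08) = (-2.0791,-0.1447)
  v3: (1-0.643)·(-1.57,-3.71) + 0.643·(-1.21,-4.22) = (-1.3385,-4.0379)
  v4: (1-0.643)·(2.18,-1.2) + 0.643·(1.75,-2.88) = (1.9035,-2.2802)
Shoelace sum Σ(x_i·y_{i+1} − x_{i+1}·y_i):
  i=1: -1.5006·-0.1447 − -2.0791·0.2517 = +0.7404 (running +0.7404)
  i=2: -2.0791·-4.0379 − -1.3385·-0.1447 = +8.2016 (running +8.9420)
  i=3: -1.3385·-2.2802 − 1.9035·-4.0379 = +10.7384 (running +19.6804)
  i=4: 1.9035·0.2517 − -1.5006·-2.2802 = -2.9425 (running +16.7379)
Area = |Σ|/2 = |16.7379|/2 = 8.3689

Area at t=0.643: 8.3689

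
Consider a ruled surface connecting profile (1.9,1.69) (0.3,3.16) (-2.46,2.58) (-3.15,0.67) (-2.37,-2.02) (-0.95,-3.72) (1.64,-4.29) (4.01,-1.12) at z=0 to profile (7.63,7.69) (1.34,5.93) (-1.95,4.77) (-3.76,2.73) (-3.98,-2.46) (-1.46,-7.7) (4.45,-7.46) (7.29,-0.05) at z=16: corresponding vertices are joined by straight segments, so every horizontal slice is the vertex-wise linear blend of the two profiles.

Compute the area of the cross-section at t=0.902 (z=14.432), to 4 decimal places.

Cross-section at t=0.902: each vertex is (1-t)·p0[i] + t·p1[i].
  v1: (1-0.902)·(1.9,1.69) + 0.902·(7.63,7.69) = (7.0685,7.1020)
  v2: (1-0.902)·(0.3,3.16) + 0.902·(1.34,5.93) = (1.2381,5.6585)
  v3: (1-0.902)·(-2.46,2.58) + 0.902·(-1.95,4.77) = (-2.0000,4.5554)
  v4: (1-0.902)·(-3.15,0.67) + 0.902·(-3.76,2.73) = (-3.7002,2.5281)
  v5: (1-0.902)·(-2.37,-2.02) + 0.902·(-3.98,-2.46) = (-3.8222,-2.4169)
  v6: (1-0.902)·(-0.95,-3.72) + 0.902·(-1.46,-7.7) = (-1.4100,-7.3100)
  v7: (1-0.902)·(1.64,-4.29) + 0.902·(4.45,-7.46) = (4.1746,-7.1493)
  v8: (1-0.902)·(4.01,-1.12) + 0.902·(7.29,-0.05) = (6.9686,-0.1549)
Shoelace sum Σ(x_i·y_{i+1} − x_{i+1}·y_i):
  i=1: 7.0685·5.6585 − 1.2381·7.1020 = +31.2043 (running +31.2043)
  i=2: 1.2381·4.5554 − -2.0000·5.6585 = +16.9569 (running +48.1612)
  i=3: -2.0000·2.5281 − -3.7002·4.5554 = +11.7997 (running +59.9609)
  i=4: -3.7002·-2.4169 − -3.8222·2.5281 = +18.6060 (running +78.5669)
  i=5: -3.8222·-7.3100 − -1.4100·-2.4169 = +24.5324 (running +103.0994)
  i=6: -1.4100·-7.1493 − 4.1746·-7.3100 = +40.5970 (running +143.6964)
  i=7: 4.1746·-0.1549 − 6.9686·-7.1493 = +49.1741 (running +192.8705)
  i=8: 6.9686·7.1020 − 7.0685·-0.1549 = +50.5853 (running +243.4559)
Area = |Σ|/2 = |243.4559|/2 = 121.7279

Area at t=0.902: 121.7279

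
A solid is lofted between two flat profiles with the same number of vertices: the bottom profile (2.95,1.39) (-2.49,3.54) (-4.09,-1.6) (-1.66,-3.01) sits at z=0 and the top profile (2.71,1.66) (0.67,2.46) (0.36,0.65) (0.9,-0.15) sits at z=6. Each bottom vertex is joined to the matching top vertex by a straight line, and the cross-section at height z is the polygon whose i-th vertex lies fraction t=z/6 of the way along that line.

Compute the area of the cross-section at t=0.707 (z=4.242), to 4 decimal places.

Cross-section at t=0.707: each vertex is (1-t)·p0[i] + t·p1[i].
  v1: (1-0.707)·(2.95,1.39) + 0.707·(2.71,1.66) = (2.7803,1.5809)
  v2: (1-0.707)·(-2.49,3.54) + 0.707·(0.67,2.46) = (-0.2559,2.7764)
  v3: (1-0.707)·(-4.09,-1.6) + 0.707·(0.36,0.65) = (-0.9439,-0.0093)
  v4: (1-0.707)·(-1.66,-3.01) + 0.707·(0.9,-0.15) = (0.1499,-0.9880)
Shoelace sum Σ(x_i·y_{i+1} − x_{i+1}·y_i):
  i=1: 2.7803·2.7764 − -0.2559·1.5809 = +8.1239 (running +8.1239)
  i=2: -0.2559·-0.0093 − -0.9439·2.7764 = +2.6229 (running +10.7468)
  i=3: -0.9439·-0.9880 − 0.1499·-0.0093 = +0.9339 (running +11.6807)
  i=4: 0.1499·1.5809 − 2.7803·-0.9880 = +2.9839 (running +14.6646)
Area = |Σ|/2 = |14.6646|/2 = 7.3323

Area at t=0.707: 7.3323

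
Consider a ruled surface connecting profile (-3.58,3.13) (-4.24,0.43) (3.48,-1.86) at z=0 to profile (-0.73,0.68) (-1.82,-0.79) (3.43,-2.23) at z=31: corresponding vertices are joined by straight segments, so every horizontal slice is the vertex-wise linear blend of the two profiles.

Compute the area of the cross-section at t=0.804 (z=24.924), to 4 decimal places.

Cross-section at t=0.804: each vertex is (1-t)·p0[i] + t·p1[i].
  v1: (1-0.804)·(-3.58,3.13) + 0.804·(-0.73,0.68) = (-1.2886,1.1602)
  v2: (1-0.804)·(-4.24,0.43) + 0.804·(-1.82,-0.79) = (-2.2943,-0.5509)
  v3: (1-0.804)·(3.48,-1.86) + 0.804·(3.43,-2.23) = (3.4398,-2.1575)
Shoelace sum Σ(x_i·y_{i+1} − x_{i+1}·y_i):
  i=1: -1.2886·-0.5509 − -2.2943·1.1602 = +3.3717 (running +3.3717)
  i=2: -2.2943·-2.1575 − 3.4398·-0.5509 = +6.8449 (running +10.2166)
  i=3: 3.4398·1.1602 − -1.2886·-2.1575 = +1.2107 (running +11.4273)
Area = |Σ|/2 = |11.4273|/2 = 5.7137

Area at t=0.804: 5.7137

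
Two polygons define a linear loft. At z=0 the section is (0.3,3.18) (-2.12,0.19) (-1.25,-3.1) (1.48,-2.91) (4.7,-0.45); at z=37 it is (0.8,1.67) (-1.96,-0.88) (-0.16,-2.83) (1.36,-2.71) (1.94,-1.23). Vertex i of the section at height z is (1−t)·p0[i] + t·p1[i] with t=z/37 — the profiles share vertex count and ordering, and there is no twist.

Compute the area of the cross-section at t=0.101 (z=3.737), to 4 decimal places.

Cross-section at t=0.101: each vertex is (1-t)·p0[i] + t·p1[i].
  v1: (1-0.101)·(0.3,3.18) + 0.101·(0.8,1.67) = (0.3505,3.0275)
  v2: (1-0.101)·(-2.12,0.19) + 0.101·(-1.96,-0.88) = (-2.1038,0.0819)
  v3: (1-0.101)·(-1.25,-3.1) + 0.101·(-0.16,-2.83) = (-1.1399,-3.0727)
  v4: (1-0.101)·(1.48,-2.91) + 0.101·(1.36,-2.71) = (1.4679,-2.8898)
  v5: (1-0.101)·(4.7,-0.45) + 0.101·(1.94,-1.23) = (4.4212,-0.5288)
Shoelace sum Σ(x_i·y_{i+1} − x_{i+1}·y_i):
  i=1: 0.3505·0.0819 − -2.1038·3.0275 = +6.3981 (running +6.3981)
  i=2: -2.1038·-3.0727 − -1.1399·0.0819 = +6.5579 (running +12.9560)
  i=3: -1.1399·-2.8898 − 1.4679·-3.0727 = +7.8045 (running +20.7605)
  i=4: 1.4679·-0.5288 − 4.4212·-2.8898 = +12.0003 (running +32.7608)
  i=5: 4.4212·3.0275 − 0.3505·-0.5288 = +13.5706 (running +46.3314)
Area = |Σ|/2 = |46.3314|/2 = 23.1657

Area at t=0.101: 23.1657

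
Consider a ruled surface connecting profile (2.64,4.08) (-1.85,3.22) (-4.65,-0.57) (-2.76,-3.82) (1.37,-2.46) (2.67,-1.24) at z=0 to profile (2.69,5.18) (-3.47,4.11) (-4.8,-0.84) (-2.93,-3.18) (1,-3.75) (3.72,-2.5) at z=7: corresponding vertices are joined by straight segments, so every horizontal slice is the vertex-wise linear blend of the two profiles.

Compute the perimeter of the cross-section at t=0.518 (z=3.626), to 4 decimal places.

Perimeter at t=0.518: 26.6267

Cross-section at t=0.518: each vertex is (1-t)·p0[i] + t·p1[i].
  v1: (1-0.518)·(2.64,4.08) + 0.518·(2.69,5.18) = (2.6659,4.6498)
  v2: (1-0.518)·(-1.85,3.22) + 0.518·(-3.47,4.11) = (-2.6892,3.6810)
  v3: (1-0.518)·(-4.65,-0.57) + 0.518·(-4.8,-0.84) = (-4.7277,-0.7099)
  v4: (1-0.518)·(-2.76,-3.82) + 0.518·(-2.93,-3.18) = (-2.8481,-3.4885)
  v5: (1-0.518)·(1.37,-2.46) + 0.518·(1,-3.75) = (1.1783,-3.1282)
  v6: (1-0.518)·(2.67,-1.24) + 0.518·(3.72,-2.5) = (3.2139,-1.8927)
Perimeter = Σ |v_{i+1} − v_i|:
  edge 1→2: √(-5.3551² + -0.9688²) = 5.4420 (running 5.4420)
  edge 2→3: √(-2.0385² + -4.3909²) = 4.8410 (running 10.2830)
  edge 3→4: √(1.8796² + -2.7786²) = 3.3547 (running 13.6377)
  edge 4→5: √(4.0264² + 0.3603²) = 4.0425 (running 17.6802)
  edge 5→6: √(2.0356² + 1.2355²) = 2.3812 (running 20.0613)
  edge 6→1: √(-0.5480² + 6.5425²) = 6.5654 (running 26.6267)
Perimeter = 26.6267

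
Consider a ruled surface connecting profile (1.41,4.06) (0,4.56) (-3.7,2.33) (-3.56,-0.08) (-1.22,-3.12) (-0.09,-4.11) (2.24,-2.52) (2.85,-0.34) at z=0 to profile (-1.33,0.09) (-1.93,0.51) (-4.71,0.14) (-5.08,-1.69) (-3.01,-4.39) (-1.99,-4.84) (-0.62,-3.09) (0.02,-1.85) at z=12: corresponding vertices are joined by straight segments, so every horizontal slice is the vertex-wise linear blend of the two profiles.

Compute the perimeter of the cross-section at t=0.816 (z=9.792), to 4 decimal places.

Perimeter at t=0.816: 17.1327

Cross-section at t=0.816: each vertex is (1-t)·p0[i] + t·p1[i].
  v1: (1-0.816)·(1.41,4.06) + 0.816·(-1.33,0.09) = (-0.8258,0.8205)
  v2: (1-0.816)·(0,4.56) + 0.816·(-1.93,0.51) = (-1.5749,1.2552)
  v3: (1-0.816)·(-3.7,2.33) + 0.816·(-4.71,0.14) = (-4.5242,0.5430)
  v4: (1-0.816)·(-3.56,-0.08) + 0.816·(-5.08,-1.69) = (-4.8003,-1.3938)
  v5: (1-0.816)·(-1.22,-3.12) + 0.816·(-3.01,-4.39) = (-2.6806,-4.1563)
  v6: (1-0.816)·(-0.09,-4.11) + 0.816·(-1.99,-4.84) = (-1.6404,-4.7057)
  v7: (1-0.816)·(2.24,-2.52) + 0.816·(-0.62,-3.09) = (-0.0938,-2.9851)
  v8: (1-0.816)·(2.85,-0.34) + 0.816·(0.02,-1.85) = (0.5407,-1.5722)
Perimeter = Σ |v_{i+1} − v_i|:
  edge 1→2: √(-0.7490² + 0.4347²) = 0.8660 (running 0.8660)
  edge 2→3: √(-2.9493² + -0.7122²) = 3.0341 (running 3.9001)
  edge 3→4: √(-0.2762² + -1.9367²) = 1.9563 (running 5.8564)
  edge 4→5: √(2.1197² + -2.7626²) = 3.4821 (running 9.3385)
  edge 5→6: √(1.0402² + -0.5494²) = 1.1764 (running 10.5149)
  edge 6→7: √(1.5466² + 1.7206²) = 2.3135 (running 12.8284)
  edge 7→8: √(0.6345² + 1.4130²) = 1.5489 (running 14.3773)
  edge 8→1: √(-1.3666² + 2.3926²) = 2.7554 (running 17.1327)
Perimeter = 17.1327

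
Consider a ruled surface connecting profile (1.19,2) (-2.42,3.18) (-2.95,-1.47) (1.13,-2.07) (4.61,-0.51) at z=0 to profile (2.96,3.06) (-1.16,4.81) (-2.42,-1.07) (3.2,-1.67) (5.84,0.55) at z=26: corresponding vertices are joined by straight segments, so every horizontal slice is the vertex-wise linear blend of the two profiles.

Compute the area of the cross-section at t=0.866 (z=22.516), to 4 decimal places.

Cross-section at t=0.866: each vertex is (1-t)·p0[i] + t·p1[i].
  v1: (1-0.866)·(1.19,2) + 0.866·(2.96,3.06) = (2.7228,2.9180)
  v2: (1-0.866)·(-2.42,3.18) + 0.866·(-1.16,4.81) = (-1.3288,4.5916)
  v3: (1-0.866)·(-2.95,-1.47) + 0.866·(-2.42,-1.07) = (-2.4910,-1.1236)
  v4: (1-0.866)·(1.13,-2.07) + 0.866·(3.2,-1.67) = (2.9226,-1.7236)
  v5: (1-0.866)·(4.61,-0.51) + 0.866·(5.84,0.55) = (5.6752,0.4080)
Shoelace sum Σ(x_i·y_{i+1} − x_{i+1}·y_i):
  i=1: 2.7228·4.5916 − -1.3288·2.9180 = +16.3795 (running +16.3795)
  i=2: -1.3288·-1.1236 − -2.4910·4.5916 = +12.9308 (running +29.3104)
  i=3: -2.4910·-1.7236 − 2.9226·-1.1236 = +7.5774 (running +36.8877)
  i=4: 2.9226·0.4080 − 5.6752·-1.7236 = +10.9741 (running +47.8618)
  i=5: 5.6752·2.9180 − 2.7228·0.4080 = +15.4491 (running +63.3109)
Area = |Σ|/2 = |63.3109|/2 = 31.6555

Area at t=0.866: 31.6555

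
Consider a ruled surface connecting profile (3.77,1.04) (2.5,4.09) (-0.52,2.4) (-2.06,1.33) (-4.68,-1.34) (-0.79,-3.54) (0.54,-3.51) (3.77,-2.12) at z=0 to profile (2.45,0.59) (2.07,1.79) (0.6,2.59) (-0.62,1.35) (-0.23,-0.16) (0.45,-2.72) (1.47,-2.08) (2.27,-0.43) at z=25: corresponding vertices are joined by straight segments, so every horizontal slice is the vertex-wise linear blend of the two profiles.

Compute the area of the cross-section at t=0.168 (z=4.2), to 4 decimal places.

Cross-section at t=0.168: each vertex is (1-t)·p0[i] + t·p1[i].
  v1: (1-0.168)·(3.77,1.04) + 0.168·(2.45,0.59) = (3.5482,0.9644)
  v2: (1-0.168)·(2.5,4.09) + 0.168·(2.07,1.79) = (2.4278,3.7036)
  v3: (1-0.168)·(-0.52,2.4) + 0.168·(0.6,2.59) = (-0.3318,2.4319)
  v4: (1-0.168)·(-2.06,1.33) + 0.168·(-0.62,1.35) = (-1.8181,1.3334)
  v5: (1-0.168)·(-4.68,-1.34) + 0.168·(-0.23,-0.16) = (-3.9324,-1.1418)
  v6: (1-0.168)·(-0.79,-3.54) + 0.168·(0.45,-2.72) = (-0.5817,-3.4022)
  v7: (1-0.168)·(0.54,-3.51) + 0.168·(1.47,-2.08) = (0.6962,-3.2698)
  v8: (1-0.168)·(3.77,-2.12) + 0.168·(2.27,-0.43) = (3.5180,-1.8361)
Shoelace sum Σ(x_i·y_{i+1} − x_{i+1}·y_i):
  i=1: 3.5482·3.7036 − 2.4278·0.9644 = +10.7999 (running +10.7999)
  i=2: 2.4278·2.4319 − -0.3318·3.7036 = +7.1331 (running +17.9331)
  i=3: -0.3318·1.3334 − -1.8181·2.4319 = +3.9790 (running +21.9120)
  i=4: -1.8181·-1.1418 − -3.9324·1.3334 = +7.3191 (running +29.2311)
  i=5: -3.9324·-3.4022 − -0.5817·-1.1418 = +12.7148 (running +41.9460)
  i=6: -0.5817·-3.2698 − 0.6962·-3.4022 = +4.2707 (running +46.2167)
  i=7: 0.6962·-1.8361 − 3.5180·-3.2698 = +10.2247 (running +56.4414)
  i=8: 3.5180·0.9644 − 3.5482·-1.8361 = +9.9076 (running +66.3490)
Area = |Σ|/2 = |66.3490|/2 = 33.1745

Area at t=0.168: 33.1745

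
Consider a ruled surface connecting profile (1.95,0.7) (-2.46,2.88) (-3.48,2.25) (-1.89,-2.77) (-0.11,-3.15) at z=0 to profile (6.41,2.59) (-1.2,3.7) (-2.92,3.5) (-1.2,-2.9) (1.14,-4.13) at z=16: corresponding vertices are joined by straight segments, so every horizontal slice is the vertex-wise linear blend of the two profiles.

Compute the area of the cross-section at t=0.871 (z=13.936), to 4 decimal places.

Cross-section at t=0.871: each vertex is (1-t)·p0[i] + t·p1[i].
  v1: (1-0.871)·(1.95,0.7) + 0.871·(6.41,2.59) = (5.8347,2.3462)
  v2: (1-0.871)·(-2.46,2.88) + 0.871·(-1.2,3.7) = (-1.3625,3.5942)
  v3: (1-0.871)·(-3.48,2.25) + 0.871·(-2.92,3.5) = (-2.9922,3.3387)
  v4: (1-0.871)·(-1.89,-2.77) + 0.871·(-1.2,-2.9) = (-1.2890,-2.8832)
  v5: (1-0.871)·(-0.11,-3.15) + 0.871·(1.14,-4.13) = (0.9787,-4.0036)
Shoelace sum Σ(x_i·y_{i+1} − x_{i+1}·y_i):
  i=1: 5.8347·3.5942 − -1.3625·2.3462 = +24.1678 (running +24.1678)
  i=2: -1.3625·3.3387 − -2.9922·3.5942 = +6.2056 (running +30.3734)
  i=3: -2.9922·-2.8832 − -1.2890·3.3387 = +12.9310 (running +43.3044)
  i=4: -1.2890·-4.0036 − 0.9787·-2.8832 = +7.9826 (running +51.2870)
  i=5: 0.9787·2.3462 − 5.8347·-4.0036 = +25.6559 (running +76.9429)
Area = |Σ|/2 = |76.9429|/2 = 38.4714

Area at t=0.871: 38.4714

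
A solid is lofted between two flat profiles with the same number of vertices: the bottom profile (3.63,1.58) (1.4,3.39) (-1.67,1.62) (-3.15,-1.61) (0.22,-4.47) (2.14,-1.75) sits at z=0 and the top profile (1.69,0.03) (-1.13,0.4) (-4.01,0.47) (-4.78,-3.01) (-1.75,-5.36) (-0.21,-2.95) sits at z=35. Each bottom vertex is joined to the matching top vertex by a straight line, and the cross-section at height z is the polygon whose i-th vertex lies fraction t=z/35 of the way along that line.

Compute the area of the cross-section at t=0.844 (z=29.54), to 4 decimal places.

Cross-section at t=0.844: each vertex is (1-t)·p0[i] + t·p1[i].
  v1: (1-0.844)·(3.63,1.58) + 0.844·(1.69,0.03) = (1.9926,0.2718)
  v2: (1-0.844)·(1.4,3.39) + 0.844·(-1.13,0.4) = (-0.7353,0.8664)
  v3: (1-0.844)·(-1.67,1.62) + 0.844·(-4.01,0.47) = (-3.6450,0.6494)
  v4: (1-0.844)·(-3.15,-1.61) + 0.844·(-4.78,-3.01) = (-4.5257,-2.7916)
  v5: (1-0.844)·(0.22,-4.47) + 0.844·(-1.75,-5.36) = (-1.4427,-5.2212)
  v6: (1-0.844)·(2.14,-1.75) + 0.844·(-0.21,-2.95) = (0.1566,-2.7628)
Shoelace sum Σ(x_i·y_{i+1} − x_{i+1}·y_i):
  i=1: 1.9926·0.8664 − -0.7353·0.2718 = +1.9264 (running +1.9264)
  i=2: -0.7353·0.6494 − -3.6450·0.8664 = +2.6806 (running +4.6070)
  i=3: -3.6450·-2.7916 − -4.5257·0.6494 = +13.1143 (running +17.7213)
  i=4: -4.5257·-5.2212 − -1.4427·-2.7916 = +19.6021 (running +37.3234)
  i=5: -1.4427·-2.7628 − 0.1566·-5.2212 = +4.8035 (running +42.1269)
  i=6: 0.1566·0.2718 − 1.9926·-2.7628 = +5.5478 (running +47.6747)
Area = |Σ|/2 = |47.6747|/2 = 23.8373

Area at t=0.844: 23.8373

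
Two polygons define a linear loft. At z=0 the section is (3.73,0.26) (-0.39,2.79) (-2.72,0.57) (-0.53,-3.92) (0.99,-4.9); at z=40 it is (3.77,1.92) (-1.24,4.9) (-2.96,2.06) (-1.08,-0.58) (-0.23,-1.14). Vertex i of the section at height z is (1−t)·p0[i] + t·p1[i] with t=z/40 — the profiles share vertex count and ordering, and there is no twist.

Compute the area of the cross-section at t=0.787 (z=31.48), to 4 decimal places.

Area at t=0.787: 22.0947

Cross-section at t=0.787: each vertex is (1-t)·p0[i] + t·p1[i].
  v1: (1-0.787)·(3.73,0.26) + 0.787·(3.77,1.92) = (3.7615,1.5664)
  v2: (1-0.787)·(-0.39,2.79) + 0.787·(-1.24,4.9) = (-1.0590,4.4506)
  v3: (1-0.787)·(-2.72,0.57) + 0.787·(-2.96,2.06) = (-2.9089,1.7426)
  v4: (1-0.787)·(-0.53,-3.92) + 0.787·(-1.08,-0.58) = (-0.9628,-1.2914)
  v5: (1-0.787)·(0.99,-4.9) + 0.787·(-0.23,-1.14) = (0.0299,-1.9409)
Shoelace sum Σ(x_i·y_{i+1} − x_{i+1}·y_i):
  i=1: 3.7615·4.4506 − -1.0590·1.5664 = +18.3995 (running +18.3995)
  i=2: -1.0590·1.7426 − -2.9089·4.4506 = +11.1008 (running +29.5003)
  i=3: -2.9089·-1.2914 − -0.9628·1.7426 = +5.4345 (running +34.9348)
  i=4: -0.9628·-1.9409 − 0.0299·-1.2914 = +1.9073 (running +36.8421)
  i=5: 0.0299·1.5664 − 3.7615·-1.9409 = +7.3474 (running +44.1895)
Area = |Σ|/2 = |44.1895|/2 = 22.0947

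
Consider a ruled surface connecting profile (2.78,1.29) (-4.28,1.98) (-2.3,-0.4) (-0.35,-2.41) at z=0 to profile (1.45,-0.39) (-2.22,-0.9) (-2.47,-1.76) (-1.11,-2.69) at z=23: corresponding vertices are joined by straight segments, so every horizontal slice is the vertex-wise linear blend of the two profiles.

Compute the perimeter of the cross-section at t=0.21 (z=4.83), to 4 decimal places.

Cross-section at t=0.21: each vertex is (1-t)·p0[i] + t·p1[i].
  v1: (1-0.21)·(2.78,1.29) + 0.21·(1.45,-0.39) = (2.5007,0.9372)
  v2: (1-0.21)·(-4.28,1.98) + 0.21·(-2.22,-0.9) = (-3.8474,1.3752)
  v3: (1-0.21)·(-2.3,-0.4) + 0.21·(-2.47,-1.76) = (-2.3357,-0.6856)
  v4: (1-0.21)·(-0.35,-2.41) + 0.21·(-1.11,-2.69) = (-0.5096,-2.4688)
Perimeter = Σ |v_{i+1} − v_i|:
  edge 1→2: √(-6.3481² + 0.4380²) = 6.3632 (running 6.3632)
  edge 2→3: √(1.5117² + -2.0608²) = 2.5558 (running 8.9190)
  edge 3→4: √(1.8261² + -1.7832²) = 2.5523 (running 11.4713)
  edge 4→1: √(3.0103² + 3.4060²) = 4.5456 (running 16.0170)
Perimeter = 16.0170

Perimeter at t=0.21: 16.0170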